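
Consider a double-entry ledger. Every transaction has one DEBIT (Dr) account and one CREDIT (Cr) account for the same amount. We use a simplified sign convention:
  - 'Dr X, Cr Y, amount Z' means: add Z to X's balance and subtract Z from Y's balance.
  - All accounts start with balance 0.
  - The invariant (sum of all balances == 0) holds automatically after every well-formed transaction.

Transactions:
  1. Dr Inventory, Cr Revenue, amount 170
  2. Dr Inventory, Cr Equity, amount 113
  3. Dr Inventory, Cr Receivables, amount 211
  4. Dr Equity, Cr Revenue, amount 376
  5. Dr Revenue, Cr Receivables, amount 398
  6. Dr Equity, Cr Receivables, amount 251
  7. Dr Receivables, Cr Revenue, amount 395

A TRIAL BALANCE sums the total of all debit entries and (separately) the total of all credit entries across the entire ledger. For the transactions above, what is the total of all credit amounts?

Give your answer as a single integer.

Answer: 1914

Derivation:
Txn 1: credit+=170
Txn 2: credit+=113
Txn 3: credit+=211
Txn 4: credit+=376
Txn 5: credit+=398
Txn 6: credit+=251
Txn 7: credit+=395
Total credits = 1914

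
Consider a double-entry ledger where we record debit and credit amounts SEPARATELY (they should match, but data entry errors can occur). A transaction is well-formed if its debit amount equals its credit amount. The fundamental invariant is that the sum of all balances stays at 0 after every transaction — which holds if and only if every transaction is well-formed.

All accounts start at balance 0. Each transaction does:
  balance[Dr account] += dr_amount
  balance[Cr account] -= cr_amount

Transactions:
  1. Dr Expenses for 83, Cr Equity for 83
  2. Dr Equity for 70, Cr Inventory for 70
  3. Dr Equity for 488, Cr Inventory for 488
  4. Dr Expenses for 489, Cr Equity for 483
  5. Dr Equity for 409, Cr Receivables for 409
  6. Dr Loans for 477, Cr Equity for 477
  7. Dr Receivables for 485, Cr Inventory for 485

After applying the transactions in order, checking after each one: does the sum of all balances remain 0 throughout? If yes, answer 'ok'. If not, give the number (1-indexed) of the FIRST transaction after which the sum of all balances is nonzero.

After txn 1: dr=83 cr=83 sum_balances=0
After txn 2: dr=70 cr=70 sum_balances=0
After txn 3: dr=488 cr=488 sum_balances=0
After txn 4: dr=489 cr=483 sum_balances=6
After txn 5: dr=409 cr=409 sum_balances=6
After txn 6: dr=477 cr=477 sum_balances=6
After txn 7: dr=485 cr=485 sum_balances=6

Answer: 4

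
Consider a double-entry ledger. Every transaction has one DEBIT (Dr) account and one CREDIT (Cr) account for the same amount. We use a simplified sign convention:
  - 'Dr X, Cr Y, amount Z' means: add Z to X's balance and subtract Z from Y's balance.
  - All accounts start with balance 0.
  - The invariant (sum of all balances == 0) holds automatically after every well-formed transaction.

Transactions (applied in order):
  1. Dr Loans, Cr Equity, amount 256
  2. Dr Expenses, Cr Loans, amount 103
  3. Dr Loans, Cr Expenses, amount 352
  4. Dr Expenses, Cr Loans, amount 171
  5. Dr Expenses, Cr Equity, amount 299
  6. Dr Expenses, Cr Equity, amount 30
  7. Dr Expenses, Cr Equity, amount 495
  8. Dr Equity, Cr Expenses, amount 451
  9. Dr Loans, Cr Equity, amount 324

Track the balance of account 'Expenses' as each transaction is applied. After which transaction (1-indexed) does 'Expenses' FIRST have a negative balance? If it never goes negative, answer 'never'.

Answer: 3

Derivation:
After txn 1: Expenses=0
After txn 2: Expenses=103
After txn 3: Expenses=-249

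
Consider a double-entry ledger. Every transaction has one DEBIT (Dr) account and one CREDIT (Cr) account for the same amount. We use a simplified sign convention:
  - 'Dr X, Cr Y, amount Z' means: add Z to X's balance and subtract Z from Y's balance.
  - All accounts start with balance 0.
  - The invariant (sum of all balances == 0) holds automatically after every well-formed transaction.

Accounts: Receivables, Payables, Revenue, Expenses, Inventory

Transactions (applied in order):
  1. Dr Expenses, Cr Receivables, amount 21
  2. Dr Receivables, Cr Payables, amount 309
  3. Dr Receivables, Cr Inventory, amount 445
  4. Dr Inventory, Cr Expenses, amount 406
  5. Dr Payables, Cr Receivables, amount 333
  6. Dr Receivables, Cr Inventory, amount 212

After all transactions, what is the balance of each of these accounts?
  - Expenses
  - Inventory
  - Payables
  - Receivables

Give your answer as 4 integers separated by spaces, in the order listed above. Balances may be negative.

After txn 1 (Dr Expenses, Cr Receivables, amount 21): Expenses=21 Receivables=-21
After txn 2 (Dr Receivables, Cr Payables, amount 309): Expenses=21 Payables=-309 Receivables=288
After txn 3 (Dr Receivables, Cr Inventory, amount 445): Expenses=21 Inventory=-445 Payables=-309 Receivables=733
After txn 4 (Dr Inventory, Cr Expenses, amount 406): Expenses=-385 Inventory=-39 Payables=-309 Receivables=733
After txn 5 (Dr Payables, Cr Receivables, amount 333): Expenses=-385 Inventory=-39 Payables=24 Receivables=400
After txn 6 (Dr Receivables, Cr Inventory, amount 212): Expenses=-385 Inventory=-251 Payables=24 Receivables=612

Answer: -385 -251 24 612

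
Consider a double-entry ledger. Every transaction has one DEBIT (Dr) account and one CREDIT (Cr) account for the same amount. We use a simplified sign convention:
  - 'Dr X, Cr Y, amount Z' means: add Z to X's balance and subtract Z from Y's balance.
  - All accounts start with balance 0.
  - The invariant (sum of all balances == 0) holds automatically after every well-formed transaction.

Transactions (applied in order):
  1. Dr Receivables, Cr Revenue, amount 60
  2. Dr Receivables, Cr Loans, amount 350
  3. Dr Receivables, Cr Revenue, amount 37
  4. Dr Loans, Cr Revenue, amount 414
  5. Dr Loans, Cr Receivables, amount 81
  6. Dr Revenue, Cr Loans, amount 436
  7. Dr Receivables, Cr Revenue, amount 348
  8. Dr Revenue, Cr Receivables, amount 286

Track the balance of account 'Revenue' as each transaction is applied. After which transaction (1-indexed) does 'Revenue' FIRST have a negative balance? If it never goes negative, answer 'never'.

After txn 1: Revenue=-60

Answer: 1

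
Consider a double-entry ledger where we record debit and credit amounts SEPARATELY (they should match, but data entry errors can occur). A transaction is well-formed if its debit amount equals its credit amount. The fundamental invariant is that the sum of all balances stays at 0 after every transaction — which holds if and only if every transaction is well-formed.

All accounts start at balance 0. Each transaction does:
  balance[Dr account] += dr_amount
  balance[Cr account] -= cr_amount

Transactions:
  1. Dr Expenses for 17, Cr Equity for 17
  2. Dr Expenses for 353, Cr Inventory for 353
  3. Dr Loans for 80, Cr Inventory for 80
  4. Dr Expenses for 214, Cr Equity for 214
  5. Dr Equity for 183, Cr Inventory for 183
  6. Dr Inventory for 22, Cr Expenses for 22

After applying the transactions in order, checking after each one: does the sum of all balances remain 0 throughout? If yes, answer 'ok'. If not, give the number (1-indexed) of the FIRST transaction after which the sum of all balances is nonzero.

After txn 1: dr=17 cr=17 sum_balances=0
After txn 2: dr=353 cr=353 sum_balances=0
After txn 3: dr=80 cr=80 sum_balances=0
After txn 4: dr=214 cr=214 sum_balances=0
After txn 5: dr=183 cr=183 sum_balances=0
After txn 6: dr=22 cr=22 sum_balances=0

Answer: ok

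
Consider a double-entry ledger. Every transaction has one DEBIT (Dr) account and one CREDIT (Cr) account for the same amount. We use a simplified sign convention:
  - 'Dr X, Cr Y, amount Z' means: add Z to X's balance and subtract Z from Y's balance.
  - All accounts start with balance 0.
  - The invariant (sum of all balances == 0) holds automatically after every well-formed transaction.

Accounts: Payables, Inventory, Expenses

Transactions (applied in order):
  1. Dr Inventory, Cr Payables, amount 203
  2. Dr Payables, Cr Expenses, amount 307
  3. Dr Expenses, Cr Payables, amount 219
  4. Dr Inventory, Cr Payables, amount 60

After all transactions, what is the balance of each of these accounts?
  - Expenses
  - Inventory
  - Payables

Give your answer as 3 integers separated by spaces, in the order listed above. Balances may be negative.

Answer: -88 263 -175

Derivation:
After txn 1 (Dr Inventory, Cr Payables, amount 203): Inventory=203 Payables=-203
After txn 2 (Dr Payables, Cr Expenses, amount 307): Expenses=-307 Inventory=203 Payables=104
After txn 3 (Dr Expenses, Cr Payables, amount 219): Expenses=-88 Inventory=203 Payables=-115
After txn 4 (Dr Inventory, Cr Payables, amount 60): Expenses=-88 Inventory=263 Payables=-175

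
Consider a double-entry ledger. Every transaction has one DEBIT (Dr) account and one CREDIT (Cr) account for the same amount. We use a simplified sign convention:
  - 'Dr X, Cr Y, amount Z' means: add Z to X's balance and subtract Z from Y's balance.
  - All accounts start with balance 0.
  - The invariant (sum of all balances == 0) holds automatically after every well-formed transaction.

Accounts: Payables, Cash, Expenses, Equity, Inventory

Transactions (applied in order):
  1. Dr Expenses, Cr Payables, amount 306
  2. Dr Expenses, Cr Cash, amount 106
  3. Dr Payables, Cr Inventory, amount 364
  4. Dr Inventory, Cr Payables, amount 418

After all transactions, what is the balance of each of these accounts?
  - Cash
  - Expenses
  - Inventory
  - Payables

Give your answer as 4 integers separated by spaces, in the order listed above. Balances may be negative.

After txn 1 (Dr Expenses, Cr Payables, amount 306): Expenses=306 Payables=-306
After txn 2 (Dr Expenses, Cr Cash, amount 106): Cash=-106 Expenses=412 Payables=-306
After txn 3 (Dr Payables, Cr Inventory, amount 364): Cash=-106 Expenses=412 Inventory=-364 Payables=58
After txn 4 (Dr Inventory, Cr Payables, amount 418): Cash=-106 Expenses=412 Inventory=54 Payables=-360

Answer: -106 412 54 -360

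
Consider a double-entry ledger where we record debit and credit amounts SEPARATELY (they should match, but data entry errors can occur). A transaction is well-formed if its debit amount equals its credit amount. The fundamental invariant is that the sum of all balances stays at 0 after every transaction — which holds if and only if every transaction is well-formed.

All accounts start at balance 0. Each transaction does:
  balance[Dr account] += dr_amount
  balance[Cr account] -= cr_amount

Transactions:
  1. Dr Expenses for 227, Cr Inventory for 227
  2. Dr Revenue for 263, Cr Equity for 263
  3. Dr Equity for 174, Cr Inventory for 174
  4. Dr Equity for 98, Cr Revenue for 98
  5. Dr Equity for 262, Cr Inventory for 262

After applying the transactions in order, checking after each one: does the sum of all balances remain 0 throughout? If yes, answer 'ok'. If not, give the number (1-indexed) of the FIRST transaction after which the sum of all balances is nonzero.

After txn 1: dr=227 cr=227 sum_balances=0
After txn 2: dr=263 cr=263 sum_balances=0
After txn 3: dr=174 cr=174 sum_balances=0
After txn 4: dr=98 cr=98 sum_balances=0
After txn 5: dr=262 cr=262 sum_balances=0

Answer: ok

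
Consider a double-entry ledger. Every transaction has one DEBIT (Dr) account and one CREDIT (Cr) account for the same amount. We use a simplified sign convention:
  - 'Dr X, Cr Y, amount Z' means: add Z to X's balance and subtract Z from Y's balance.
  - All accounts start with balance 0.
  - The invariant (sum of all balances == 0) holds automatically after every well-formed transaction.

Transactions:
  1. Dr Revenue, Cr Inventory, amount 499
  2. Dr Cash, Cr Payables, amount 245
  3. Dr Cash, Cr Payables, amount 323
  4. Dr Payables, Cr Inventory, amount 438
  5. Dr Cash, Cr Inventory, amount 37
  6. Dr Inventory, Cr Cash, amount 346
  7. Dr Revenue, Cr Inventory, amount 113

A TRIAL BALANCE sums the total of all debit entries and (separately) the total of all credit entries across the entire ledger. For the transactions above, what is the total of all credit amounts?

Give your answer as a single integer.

Answer: 2001

Derivation:
Txn 1: credit+=499
Txn 2: credit+=245
Txn 3: credit+=323
Txn 4: credit+=438
Txn 5: credit+=37
Txn 6: credit+=346
Txn 7: credit+=113
Total credits = 2001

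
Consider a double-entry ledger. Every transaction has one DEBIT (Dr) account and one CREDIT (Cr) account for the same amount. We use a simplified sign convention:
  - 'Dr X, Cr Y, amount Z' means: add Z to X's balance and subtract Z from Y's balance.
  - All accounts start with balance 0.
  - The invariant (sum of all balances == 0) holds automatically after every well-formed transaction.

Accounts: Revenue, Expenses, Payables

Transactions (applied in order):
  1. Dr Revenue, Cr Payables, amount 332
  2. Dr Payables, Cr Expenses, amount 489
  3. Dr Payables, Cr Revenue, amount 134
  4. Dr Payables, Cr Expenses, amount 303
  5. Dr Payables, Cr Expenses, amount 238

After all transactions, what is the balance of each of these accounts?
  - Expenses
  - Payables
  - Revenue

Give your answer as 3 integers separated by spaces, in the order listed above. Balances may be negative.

Answer: -1030 832 198

Derivation:
After txn 1 (Dr Revenue, Cr Payables, amount 332): Payables=-332 Revenue=332
After txn 2 (Dr Payables, Cr Expenses, amount 489): Expenses=-489 Payables=157 Revenue=332
After txn 3 (Dr Payables, Cr Revenue, amount 134): Expenses=-489 Payables=291 Revenue=198
After txn 4 (Dr Payables, Cr Expenses, amount 303): Expenses=-792 Payables=594 Revenue=198
After txn 5 (Dr Payables, Cr Expenses, amount 238): Expenses=-1030 Payables=832 Revenue=198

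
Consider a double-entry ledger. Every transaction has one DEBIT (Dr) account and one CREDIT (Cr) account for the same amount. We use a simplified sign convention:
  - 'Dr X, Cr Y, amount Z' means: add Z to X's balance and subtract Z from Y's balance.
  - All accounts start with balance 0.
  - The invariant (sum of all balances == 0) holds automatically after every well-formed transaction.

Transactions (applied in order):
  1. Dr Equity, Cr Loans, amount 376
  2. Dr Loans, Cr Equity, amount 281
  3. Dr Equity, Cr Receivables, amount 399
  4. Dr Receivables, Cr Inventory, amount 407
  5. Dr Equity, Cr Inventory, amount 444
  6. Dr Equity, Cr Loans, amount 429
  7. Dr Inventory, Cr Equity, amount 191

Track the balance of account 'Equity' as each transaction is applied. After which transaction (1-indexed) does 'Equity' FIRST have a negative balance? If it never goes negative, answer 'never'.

After txn 1: Equity=376
After txn 2: Equity=95
After txn 3: Equity=494
After txn 4: Equity=494
After txn 5: Equity=938
After txn 6: Equity=1367
After txn 7: Equity=1176

Answer: never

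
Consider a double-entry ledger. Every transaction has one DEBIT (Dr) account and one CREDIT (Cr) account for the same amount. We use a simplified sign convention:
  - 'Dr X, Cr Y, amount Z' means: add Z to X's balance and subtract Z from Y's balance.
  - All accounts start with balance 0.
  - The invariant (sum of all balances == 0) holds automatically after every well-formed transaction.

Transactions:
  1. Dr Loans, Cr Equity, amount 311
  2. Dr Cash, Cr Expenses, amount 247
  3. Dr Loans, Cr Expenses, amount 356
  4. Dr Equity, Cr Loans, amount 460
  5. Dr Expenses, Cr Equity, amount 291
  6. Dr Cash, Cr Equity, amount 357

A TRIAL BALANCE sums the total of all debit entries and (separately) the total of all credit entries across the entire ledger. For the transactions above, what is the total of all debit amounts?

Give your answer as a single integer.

Txn 1: debit+=311
Txn 2: debit+=247
Txn 3: debit+=356
Txn 4: debit+=460
Txn 5: debit+=291
Txn 6: debit+=357
Total debits = 2022

Answer: 2022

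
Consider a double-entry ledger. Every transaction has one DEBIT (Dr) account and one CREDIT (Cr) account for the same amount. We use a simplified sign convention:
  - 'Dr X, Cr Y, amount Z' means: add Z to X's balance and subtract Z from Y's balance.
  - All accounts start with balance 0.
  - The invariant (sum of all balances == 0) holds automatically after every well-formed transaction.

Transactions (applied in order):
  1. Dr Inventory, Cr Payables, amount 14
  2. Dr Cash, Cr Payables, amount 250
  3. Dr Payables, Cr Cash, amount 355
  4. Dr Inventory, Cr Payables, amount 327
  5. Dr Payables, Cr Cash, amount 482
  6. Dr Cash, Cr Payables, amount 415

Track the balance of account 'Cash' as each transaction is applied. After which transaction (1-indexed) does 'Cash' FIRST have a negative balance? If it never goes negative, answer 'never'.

After txn 1: Cash=0
After txn 2: Cash=250
After txn 3: Cash=-105

Answer: 3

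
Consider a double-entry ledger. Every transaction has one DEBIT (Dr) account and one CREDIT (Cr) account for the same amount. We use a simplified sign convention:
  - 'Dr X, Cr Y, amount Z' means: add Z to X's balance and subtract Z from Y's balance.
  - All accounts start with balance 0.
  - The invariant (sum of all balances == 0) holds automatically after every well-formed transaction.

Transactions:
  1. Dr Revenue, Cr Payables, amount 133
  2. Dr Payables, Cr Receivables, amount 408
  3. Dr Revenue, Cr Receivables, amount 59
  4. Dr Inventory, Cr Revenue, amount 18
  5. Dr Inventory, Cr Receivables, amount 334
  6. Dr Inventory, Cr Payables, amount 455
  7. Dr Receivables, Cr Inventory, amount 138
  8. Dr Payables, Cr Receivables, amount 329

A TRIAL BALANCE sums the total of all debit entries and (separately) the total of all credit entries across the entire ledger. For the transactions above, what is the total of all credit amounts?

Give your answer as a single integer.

Txn 1: credit+=133
Txn 2: credit+=408
Txn 3: credit+=59
Txn 4: credit+=18
Txn 5: credit+=334
Txn 6: credit+=455
Txn 7: credit+=138
Txn 8: credit+=329
Total credits = 1874

Answer: 1874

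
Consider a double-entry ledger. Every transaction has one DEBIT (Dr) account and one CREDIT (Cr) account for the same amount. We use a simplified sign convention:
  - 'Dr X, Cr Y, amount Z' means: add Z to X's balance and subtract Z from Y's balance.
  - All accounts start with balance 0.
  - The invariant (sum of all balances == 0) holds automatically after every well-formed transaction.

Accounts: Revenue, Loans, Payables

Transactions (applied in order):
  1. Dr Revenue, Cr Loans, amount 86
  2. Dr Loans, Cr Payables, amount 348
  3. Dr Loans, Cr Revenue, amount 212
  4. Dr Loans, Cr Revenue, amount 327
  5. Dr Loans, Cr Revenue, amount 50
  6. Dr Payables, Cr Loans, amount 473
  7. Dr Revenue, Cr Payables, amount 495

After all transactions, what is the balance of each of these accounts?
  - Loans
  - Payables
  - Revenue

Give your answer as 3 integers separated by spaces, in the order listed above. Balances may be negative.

Answer: 378 -370 -8

Derivation:
After txn 1 (Dr Revenue, Cr Loans, amount 86): Loans=-86 Revenue=86
After txn 2 (Dr Loans, Cr Payables, amount 348): Loans=262 Payables=-348 Revenue=86
After txn 3 (Dr Loans, Cr Revenue, amount 212): Loans=474 Payables=-348 Revenue=-126
After txn 4 (Dr Loans, Cr Revenue, amount 327): Loans=801 Payables=-348 Revenue=-453
After txn 5 (Dr Loans, Cr Revenue, amount 50): Loans=851 Payables=-348 Revenue=-503
After txn 6 (Dr Payables, Cr Loans, amount 473): Loans=378 Payables=125 Revenue=-503
After txn 7 (Dr Revenue, Cr Payables, amount 495): Loans=378 Payables=-370 Revenue=-8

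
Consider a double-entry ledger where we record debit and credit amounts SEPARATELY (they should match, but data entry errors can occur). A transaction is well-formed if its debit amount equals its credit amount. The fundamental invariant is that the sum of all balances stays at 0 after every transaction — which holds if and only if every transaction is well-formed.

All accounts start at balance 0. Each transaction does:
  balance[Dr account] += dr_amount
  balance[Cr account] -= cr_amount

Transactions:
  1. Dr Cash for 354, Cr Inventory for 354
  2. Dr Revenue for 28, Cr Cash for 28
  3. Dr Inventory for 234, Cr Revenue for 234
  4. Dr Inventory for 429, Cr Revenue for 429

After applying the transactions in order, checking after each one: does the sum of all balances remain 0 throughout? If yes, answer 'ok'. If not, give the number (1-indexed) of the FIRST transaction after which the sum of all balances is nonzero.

After txn 1: dr=354 cr=354 sum_balances=0
After txn 2: dr=28 cr=28 sum_balances=0
After txn 3: dr=234 cr=234 sum_balances=0
After txn 4: dr=429 cr=429 sum_balances=0

Answer: ok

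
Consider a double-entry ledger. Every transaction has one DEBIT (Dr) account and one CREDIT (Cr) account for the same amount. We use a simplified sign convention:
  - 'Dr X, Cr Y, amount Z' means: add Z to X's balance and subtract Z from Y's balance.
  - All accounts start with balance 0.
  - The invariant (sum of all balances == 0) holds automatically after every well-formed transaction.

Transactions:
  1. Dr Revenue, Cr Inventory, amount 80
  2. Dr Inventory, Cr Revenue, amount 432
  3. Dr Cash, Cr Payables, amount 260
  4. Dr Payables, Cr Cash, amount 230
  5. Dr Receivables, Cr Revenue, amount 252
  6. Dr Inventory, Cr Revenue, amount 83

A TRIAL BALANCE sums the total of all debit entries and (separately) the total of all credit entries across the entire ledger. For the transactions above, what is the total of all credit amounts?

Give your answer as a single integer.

Answer: 1337

Derivation:
Txn 1: credit+=80
Txn 2: credit+=432
Txn 3: credit+=260
Txn 4: credit+=230
Txn 5: credit+=252
Txn 6: credit+=83
Total credits = 1337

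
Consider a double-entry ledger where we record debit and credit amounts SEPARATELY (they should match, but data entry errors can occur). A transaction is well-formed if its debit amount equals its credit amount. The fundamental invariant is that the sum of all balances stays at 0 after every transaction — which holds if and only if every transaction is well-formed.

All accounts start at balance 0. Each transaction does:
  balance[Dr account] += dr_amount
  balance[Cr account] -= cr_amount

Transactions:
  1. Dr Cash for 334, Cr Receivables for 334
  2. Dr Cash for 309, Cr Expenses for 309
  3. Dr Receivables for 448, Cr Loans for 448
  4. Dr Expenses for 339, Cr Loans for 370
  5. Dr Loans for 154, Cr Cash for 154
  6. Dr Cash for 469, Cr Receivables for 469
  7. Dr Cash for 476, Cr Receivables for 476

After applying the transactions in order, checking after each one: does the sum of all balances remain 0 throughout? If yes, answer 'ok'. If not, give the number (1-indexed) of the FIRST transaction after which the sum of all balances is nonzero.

After txn 1: dr=334 cr=334 sum_balances=0
After txn 2: dr=309 cr=309 sum_balances=0
After txn 3: dr=448 cr=448 sum_balances=0
After txn 4: dr=339 cr=370 sum_balances=-31
After txn 5: dr=154 cr=154 sum_balances=-31
After txn 6: dr=469 cr=469 sum_balances=-31
After txn 7: dr=476 cr=476 sum_balances=-31

Answer: 4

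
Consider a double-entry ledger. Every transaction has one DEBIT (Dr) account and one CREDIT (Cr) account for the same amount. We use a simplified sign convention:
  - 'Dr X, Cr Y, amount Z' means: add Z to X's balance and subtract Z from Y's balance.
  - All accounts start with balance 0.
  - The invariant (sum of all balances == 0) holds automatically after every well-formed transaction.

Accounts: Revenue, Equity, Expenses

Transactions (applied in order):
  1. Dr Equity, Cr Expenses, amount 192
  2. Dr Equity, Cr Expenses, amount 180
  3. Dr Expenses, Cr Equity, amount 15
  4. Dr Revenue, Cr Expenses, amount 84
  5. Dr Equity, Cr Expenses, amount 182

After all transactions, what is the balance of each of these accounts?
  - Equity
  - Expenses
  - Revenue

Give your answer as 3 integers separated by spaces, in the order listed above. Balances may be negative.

After txn 1 (Dr Equity, Cr Expenses, amount 192): Equity=192 Expenses=-192
After txn 2 (Dr Equity, Cr Expenses, amount 180): Equity=372 Expenses=-372
After txn 3 (Dr Expenses, Cr Equity, amount 15): Equity=357 Expenses=-357
After txn 4 (Dr Revenue, Cr Expenses, amount 84): Equity=357 Expenses=-441 Revenue=84
After txn 5 (Dr Equity, Cr Expenses, amount 182): Equity=539 Expenses=-623 Revenue=84

Answer: 539 -623 84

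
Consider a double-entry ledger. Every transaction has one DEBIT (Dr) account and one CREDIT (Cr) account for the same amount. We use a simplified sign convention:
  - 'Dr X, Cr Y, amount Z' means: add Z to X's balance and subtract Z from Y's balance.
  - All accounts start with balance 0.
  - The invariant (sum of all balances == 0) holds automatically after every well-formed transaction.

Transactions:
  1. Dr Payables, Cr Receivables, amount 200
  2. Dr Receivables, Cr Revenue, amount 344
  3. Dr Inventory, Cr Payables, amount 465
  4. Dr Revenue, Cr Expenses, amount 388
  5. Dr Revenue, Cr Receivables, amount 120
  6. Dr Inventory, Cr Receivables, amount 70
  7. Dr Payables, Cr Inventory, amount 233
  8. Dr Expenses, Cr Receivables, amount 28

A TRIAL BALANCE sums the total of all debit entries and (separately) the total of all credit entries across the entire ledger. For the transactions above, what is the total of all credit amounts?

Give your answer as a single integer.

Answer: 1848

Derivation:
Txn 1: credit+=200
Txn 2: credit+=344
Txn 3: credit+=465
Txn 4: credit+=388
Txn 5: credit+=120
Txn 6: credit+=70
Txn 7: credit+=233
Txn 8: credit+=28
Total credits = 1848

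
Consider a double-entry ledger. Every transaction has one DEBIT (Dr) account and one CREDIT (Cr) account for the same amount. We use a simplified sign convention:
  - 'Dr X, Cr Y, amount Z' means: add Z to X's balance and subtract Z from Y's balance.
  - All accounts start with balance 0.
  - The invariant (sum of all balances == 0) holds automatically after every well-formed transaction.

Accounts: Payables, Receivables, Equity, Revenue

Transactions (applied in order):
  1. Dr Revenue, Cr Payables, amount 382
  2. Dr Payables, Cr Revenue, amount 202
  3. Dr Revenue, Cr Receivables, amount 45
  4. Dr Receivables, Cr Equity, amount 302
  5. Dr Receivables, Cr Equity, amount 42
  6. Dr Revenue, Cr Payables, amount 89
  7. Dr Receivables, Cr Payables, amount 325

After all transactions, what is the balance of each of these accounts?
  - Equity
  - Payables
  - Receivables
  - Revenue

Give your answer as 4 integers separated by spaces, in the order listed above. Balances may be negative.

After txn 1 (Dr Revenue, Cr Payables, amount 382): Payables=-382 Revenue=382
After txn 2 (Dr Payables, Cr Revenue, amount 202): Payables=-180 Revenue=180
After txn 3 (Dr Revenue, Cr Receivables, amount 45): Payables=-180 Receivables=-45 Revenue=225
After txn 4 (Dr Receivables, Cr Equity, amount 302): Equity=-302 Payables=-180 Receivables=257 Revenue=225
After txn 5 (Dr Receivables, Cr Equity, amount 42): Equity=-344 Payables=-180 Receivables=299 Revenue=225
After txn 6 (Dr Revenue, Cr Payables, amount 89): Equity=-344 Payables=-269 Receivables=299 Revenue=314
After txn 7 (Dr Receivables, Cr Payables, amount 325): Equity=-344 Payables=-594 Receivables=624 Revenue=314

Answer: -344 -594 624 314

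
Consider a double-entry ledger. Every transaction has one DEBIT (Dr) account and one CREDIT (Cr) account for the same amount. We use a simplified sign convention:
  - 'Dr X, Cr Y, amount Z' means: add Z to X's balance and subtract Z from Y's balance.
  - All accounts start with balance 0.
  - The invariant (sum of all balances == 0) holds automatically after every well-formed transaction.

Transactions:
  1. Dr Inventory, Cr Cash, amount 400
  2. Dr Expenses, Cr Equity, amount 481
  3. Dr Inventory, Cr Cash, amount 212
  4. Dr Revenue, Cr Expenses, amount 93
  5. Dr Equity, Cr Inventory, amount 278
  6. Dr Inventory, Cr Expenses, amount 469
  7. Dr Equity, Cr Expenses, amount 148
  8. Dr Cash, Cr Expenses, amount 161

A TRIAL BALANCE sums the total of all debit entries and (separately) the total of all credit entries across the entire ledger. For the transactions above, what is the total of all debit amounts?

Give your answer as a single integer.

Answer: 2242

Derivation:
Txn 1: debit+=400
Txn 2: debit+=481
Txn 3: debit+=212
Txn 4: debit+=93
Txn 5: debit+=278
Txn 6: debit+=469
Txn 7: debit+=148
Txn 8: debit+=161
Total debits = 2242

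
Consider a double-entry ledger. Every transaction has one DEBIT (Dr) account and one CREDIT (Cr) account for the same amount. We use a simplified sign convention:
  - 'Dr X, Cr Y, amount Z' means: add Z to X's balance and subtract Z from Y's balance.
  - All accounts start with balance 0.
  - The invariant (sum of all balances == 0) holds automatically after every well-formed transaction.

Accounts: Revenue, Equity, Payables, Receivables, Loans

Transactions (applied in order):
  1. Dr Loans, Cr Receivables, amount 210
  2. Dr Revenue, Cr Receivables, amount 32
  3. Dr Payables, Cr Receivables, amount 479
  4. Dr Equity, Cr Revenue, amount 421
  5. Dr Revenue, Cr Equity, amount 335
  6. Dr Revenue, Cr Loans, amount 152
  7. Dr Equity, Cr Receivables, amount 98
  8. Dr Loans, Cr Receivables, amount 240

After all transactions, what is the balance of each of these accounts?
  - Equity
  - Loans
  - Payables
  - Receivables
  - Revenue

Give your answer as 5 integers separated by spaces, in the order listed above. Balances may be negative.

After txn 1 (Dr Loans, Cr Receivables, amount 210): Loans=210 Receivables=-210
After txn 2 (Dr Revenue, Cr Receivables, amount 32): Loans=210 Receivables=-242 Revenue=32
After txn 3 (Dr Payables, Cr Receivables, amount 479): Loans=210 Payables=479 Receivables=-721 Revenue=32
After txn 4 (Dr Equity, Cr Revenue, amount 421): Equity=421 Loans=210 Payables=479 Receivables=-721 Revenue=-389
After txn 5 (Dr Revenue, Cr Equity, amount 335): Equity=86 Loans=210 Payables=479 Receivables=-721 Revenue=-54
After txn 6 (Dr Revenue, Cr Loans, amount 152): Equity=86 Loans=58 Payables=479 Receivables=-721 Revenue=98
After txn 7 (Dr Equity, Cr Receivables, amount 98): Equity=184 Loans=58 Payables=479 Receivables=-819 Revenue=98
After txn 8 (Dr Loans, Cr Receivables, amount 240): Equity=184 Loans=298 Payables=479 Receivables=-1059 Revenue=98

Answer: 184 298 479 -1059 98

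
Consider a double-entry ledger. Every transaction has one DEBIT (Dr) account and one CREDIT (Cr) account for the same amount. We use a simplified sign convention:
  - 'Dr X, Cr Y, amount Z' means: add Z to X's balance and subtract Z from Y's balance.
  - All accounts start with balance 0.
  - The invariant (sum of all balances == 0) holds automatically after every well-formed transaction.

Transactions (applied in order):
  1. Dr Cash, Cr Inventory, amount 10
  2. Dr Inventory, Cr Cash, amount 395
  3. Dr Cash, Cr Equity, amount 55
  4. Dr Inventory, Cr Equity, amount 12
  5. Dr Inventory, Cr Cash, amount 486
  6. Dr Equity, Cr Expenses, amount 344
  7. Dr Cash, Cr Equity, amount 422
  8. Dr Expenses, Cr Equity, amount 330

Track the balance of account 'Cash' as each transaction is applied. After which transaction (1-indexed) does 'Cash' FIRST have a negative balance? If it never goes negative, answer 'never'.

Answer: 2

Derivation:
After txn 1: Cash=10
After txn 2: Cash=-385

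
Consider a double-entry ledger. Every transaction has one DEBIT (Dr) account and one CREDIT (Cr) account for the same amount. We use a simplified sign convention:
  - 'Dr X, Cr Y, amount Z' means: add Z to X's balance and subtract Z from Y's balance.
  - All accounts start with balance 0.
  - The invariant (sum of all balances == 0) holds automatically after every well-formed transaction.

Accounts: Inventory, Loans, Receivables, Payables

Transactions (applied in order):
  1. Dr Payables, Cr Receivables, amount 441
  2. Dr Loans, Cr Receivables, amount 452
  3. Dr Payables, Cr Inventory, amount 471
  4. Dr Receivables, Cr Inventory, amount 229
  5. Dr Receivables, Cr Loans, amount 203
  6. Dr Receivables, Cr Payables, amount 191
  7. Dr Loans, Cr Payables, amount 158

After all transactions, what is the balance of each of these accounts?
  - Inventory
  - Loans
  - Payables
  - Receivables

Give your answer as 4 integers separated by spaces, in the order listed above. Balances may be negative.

Answer: -700 407 563 -270

Derivation:
After txn 1 (Dr Payables, Cr Receivables, amount 441): Payables=441 Receivables=-441
After txn 2 (Dr Loans, Cr Receivables, amount 452): Loans=452 Payables=441 Receivables=-893
After txn 3 (Dr Payables, Cr Inventory, amount 471): Inventory=-471 Loans=452 Payables=912 Receivables=-893
After txn 4 (Dr Receivables, Cr Inventory, amount 229): Inventory=-700 Loans=452 Payables=912 Receivables=-664
After txn 5 (Dr Receivables, Cr Loans, amount 203): Inventory=-700 Loans=249 Payables=912 Receivables=-461
After txn 6 (Dr Receivables, Cr Payables, amount 191): Inventory=-700 Loans=249 Payables=721 Receivables=-270
After txn 7 (Dr Loans, Cr Payables, amount 158): Inventory=-700 Loans=407 Payables=563 Receivables=-270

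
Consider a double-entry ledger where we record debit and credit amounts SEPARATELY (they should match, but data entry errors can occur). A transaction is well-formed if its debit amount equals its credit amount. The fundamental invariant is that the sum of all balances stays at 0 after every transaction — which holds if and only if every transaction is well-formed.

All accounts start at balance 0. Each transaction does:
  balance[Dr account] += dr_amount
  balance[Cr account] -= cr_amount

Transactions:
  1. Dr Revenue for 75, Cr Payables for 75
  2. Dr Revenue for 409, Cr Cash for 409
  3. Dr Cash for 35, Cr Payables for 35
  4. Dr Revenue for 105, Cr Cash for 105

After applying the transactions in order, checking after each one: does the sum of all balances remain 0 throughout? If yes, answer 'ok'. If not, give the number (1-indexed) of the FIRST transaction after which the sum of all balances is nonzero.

After txn 1: dr=75 cr=75 sum_balances=0
After txn 2: dr=409 cr=409 sum_balances=0
After txn 3: dr=35 cr=35 sum_balances=0
After txn 4: dr=105 cr=105 sum_balances=0

Answer: ok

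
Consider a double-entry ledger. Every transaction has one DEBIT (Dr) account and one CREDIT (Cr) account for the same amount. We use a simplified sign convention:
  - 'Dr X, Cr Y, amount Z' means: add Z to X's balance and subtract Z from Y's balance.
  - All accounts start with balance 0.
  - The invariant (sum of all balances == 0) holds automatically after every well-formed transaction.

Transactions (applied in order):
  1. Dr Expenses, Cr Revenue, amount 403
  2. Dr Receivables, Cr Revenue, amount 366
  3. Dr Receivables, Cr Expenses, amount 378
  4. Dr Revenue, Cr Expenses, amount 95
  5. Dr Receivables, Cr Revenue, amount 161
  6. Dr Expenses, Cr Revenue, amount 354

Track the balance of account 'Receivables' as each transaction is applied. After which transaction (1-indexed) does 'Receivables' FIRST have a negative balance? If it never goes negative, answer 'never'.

After txn 1: Receivables=0
After txn 2: Receivables=366
After txn 3: Receivables=744
After txn 4: Receivables=744
After txn 5: Receivables=905
After txn 6: Receivables=905

Answer: never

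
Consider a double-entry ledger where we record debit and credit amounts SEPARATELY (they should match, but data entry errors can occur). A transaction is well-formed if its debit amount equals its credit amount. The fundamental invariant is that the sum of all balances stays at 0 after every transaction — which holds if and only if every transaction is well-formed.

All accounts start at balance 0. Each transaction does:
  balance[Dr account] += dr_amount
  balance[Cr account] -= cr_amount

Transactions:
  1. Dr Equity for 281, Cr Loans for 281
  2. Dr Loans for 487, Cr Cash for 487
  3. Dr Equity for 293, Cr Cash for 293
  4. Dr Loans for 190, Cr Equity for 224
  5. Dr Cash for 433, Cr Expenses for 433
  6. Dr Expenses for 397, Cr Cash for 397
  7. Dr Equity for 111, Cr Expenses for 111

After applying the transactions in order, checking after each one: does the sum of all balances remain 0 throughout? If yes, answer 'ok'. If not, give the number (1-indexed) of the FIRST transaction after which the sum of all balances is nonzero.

After txn 1: dr=281 cr=281 sum_balances=0
After txn 2: dr=487 cr=487 sum_balances=0
After txn 3: dr=293 cr=293 sum_balances=0
After txn 4: dr=190 cr=224 sum_balances=-34
After txn 5: dr=433 cr=433 sum_balances=-34
After txn 6: dr=397 cr=397 sum_balances=-34
After txn 7: dr=111 cr=111 sum_balances=-34

Answer: 4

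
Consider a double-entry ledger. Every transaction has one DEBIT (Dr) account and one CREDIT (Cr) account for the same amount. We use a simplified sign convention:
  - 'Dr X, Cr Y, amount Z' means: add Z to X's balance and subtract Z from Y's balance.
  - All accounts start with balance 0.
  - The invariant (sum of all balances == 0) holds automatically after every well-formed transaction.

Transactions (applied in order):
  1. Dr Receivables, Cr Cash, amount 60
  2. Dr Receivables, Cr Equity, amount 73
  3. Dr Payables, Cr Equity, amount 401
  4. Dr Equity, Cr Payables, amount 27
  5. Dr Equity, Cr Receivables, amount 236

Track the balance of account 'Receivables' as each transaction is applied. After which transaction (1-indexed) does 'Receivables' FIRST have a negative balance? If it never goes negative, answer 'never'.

Answer: 5

Derivation:
After txn 1: Receivables=60
After txn 2: Receivables=133
After txn 3: Receivables=133
After txn 4: Receivables=133
After txn 5: Receivables=-103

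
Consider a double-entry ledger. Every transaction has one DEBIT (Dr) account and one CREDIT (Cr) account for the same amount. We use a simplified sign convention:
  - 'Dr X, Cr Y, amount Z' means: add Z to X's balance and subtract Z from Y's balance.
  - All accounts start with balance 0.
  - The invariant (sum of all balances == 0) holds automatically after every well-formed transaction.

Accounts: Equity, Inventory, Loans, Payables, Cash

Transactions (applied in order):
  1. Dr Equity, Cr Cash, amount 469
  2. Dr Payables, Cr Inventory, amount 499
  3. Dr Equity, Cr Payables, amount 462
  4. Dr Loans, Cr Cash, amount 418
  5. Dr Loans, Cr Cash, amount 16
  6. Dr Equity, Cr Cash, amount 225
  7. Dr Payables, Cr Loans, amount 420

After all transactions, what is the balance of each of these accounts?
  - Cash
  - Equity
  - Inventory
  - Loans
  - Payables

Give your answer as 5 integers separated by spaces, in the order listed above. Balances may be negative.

Answer: -1128 1156 -499 14 457

Derivation:
After txn 1 (Dr Equity, Cr Cash, amount 469): Cash=-469 Equity=469
After txn 2 (Dr Payables, Cr Inventory, amount 499): Cash=-469 Equity=469 Inventory=-499 Payables=499
After txn 3 (Dr Equity, Cr Payables, amount 462): Cash=-469 Equity=931 Inventory=-499 Payables=37
After txn 4 (Dr Loans, Cr Cash, amount 418): Cash=-887 Equity=931 Inventory=-499 Loans=418 Payables=37
After txn 5 (Dr Loans, Cr Cash, amount 16): Cash=-903 Equity=931 Inventory=-499 Loans=434 Payables=37
After txn 6 (Dr Equity, Cr Cash, amount 225): Cash=-1128 Equity=1156 Inventory=-499 Loans=434 Payables=37
After txn 7 (Dr Payables, Cr Loans, amount 420): Cash=-1128 Equity=1156 Inventory=-499 Loans=14 Payables=457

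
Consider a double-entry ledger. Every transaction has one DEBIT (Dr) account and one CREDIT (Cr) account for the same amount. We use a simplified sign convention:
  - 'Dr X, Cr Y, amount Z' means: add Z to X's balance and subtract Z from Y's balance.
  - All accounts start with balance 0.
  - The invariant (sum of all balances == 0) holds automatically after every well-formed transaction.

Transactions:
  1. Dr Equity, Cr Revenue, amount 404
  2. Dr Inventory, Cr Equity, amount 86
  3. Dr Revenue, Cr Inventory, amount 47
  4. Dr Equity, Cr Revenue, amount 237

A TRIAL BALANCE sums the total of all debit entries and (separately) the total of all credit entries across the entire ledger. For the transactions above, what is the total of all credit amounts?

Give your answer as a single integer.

Answer: 774

Derivation:
Txn 1: credit+=404
Txn 2: credit+=86
Txn 3: credit+=47
Txn 4: credit+=237
Total credits = 774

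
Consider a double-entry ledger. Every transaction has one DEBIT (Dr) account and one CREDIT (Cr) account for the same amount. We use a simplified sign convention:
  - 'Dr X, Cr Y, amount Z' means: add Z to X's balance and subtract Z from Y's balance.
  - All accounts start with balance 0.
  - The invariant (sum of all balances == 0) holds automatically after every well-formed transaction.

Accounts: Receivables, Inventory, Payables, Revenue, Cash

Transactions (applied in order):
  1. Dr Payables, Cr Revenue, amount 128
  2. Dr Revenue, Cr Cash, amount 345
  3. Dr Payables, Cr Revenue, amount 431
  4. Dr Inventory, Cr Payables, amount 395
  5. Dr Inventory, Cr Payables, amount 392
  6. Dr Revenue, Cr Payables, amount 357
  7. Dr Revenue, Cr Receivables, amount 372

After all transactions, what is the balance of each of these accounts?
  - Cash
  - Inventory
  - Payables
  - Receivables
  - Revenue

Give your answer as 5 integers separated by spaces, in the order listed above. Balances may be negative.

Answer: -345 787 -585 -372 515

Derivation:
After txn 1 (Dr Payables, Cr Revenue, amount 128): Payables=128 Revenue=-128
After txn 2 (Dr Revenue, Cr Cash, amount 345): Cash=-345 Payables=128 Revenue=217
After txn 3 (Dr Payables, Cr Revenue, amount 431): Cash=-345 Payables=559 Revenue=-214
After txn 4 (Dr Inventory, Cr Payables, amount 395): Cash=-345 Inventory=395 Payables=164 Revenue=-214
After txn 5 (Dr Inventory, Cr Payables, amount 392): Cash=-345 Inventory=787 Payables=-228 Revenue=-214
After txn 6 (Dr Revenue, Cr Payables, amount 357): Cash=-345 Inventory=787 Payables=-585 Revenue=143
After txn 7 (Dr Revenue, Cr Receivables, amount 372): Cash=-345 Inventory=787 Payables=-585 Receivables=-372 Revenue=515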